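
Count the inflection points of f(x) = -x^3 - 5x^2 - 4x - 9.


Inflection points occur where f''(x) = 0 and concavity changes.
f(x) = -x^3 - 5x^2 - 4x - 9
f'(x) = -3x^2 - 10x - 4
f''(x) = -6x - 10
Set f''(x) = 0:
-6x - 10 = 0
x = 10 / (-6) = -5/3
Since f''(x) is linear (degree 1), it changes sign at this point.
Therefore there is exactly 1 inflection point.

1


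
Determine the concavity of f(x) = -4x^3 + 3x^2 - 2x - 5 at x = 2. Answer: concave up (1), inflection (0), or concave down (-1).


Concavity is determined by the sign of f''(x).
f(x) = -4x^3 + 3x^2 - 2x - 5
f'(x) = -12x^2 + 6x - 2
f''(x) = -24x + 6
f''(2) = -24 * 2 + 6
= -48 + 6
= -42
Since f''(2) < 0, the function is concave down (-1)

-1


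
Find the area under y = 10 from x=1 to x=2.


The area under a constant function y = 10 is a rectangle.
Width = 2 - 1 = 1
Height = 10
Area = width * height
= 1 * 10
= 10

10


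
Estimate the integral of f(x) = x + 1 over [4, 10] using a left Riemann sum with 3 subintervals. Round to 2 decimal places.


Left Riemann sum uses left endpoints of each subinterval.
Interval: [4, 10], n = 3
dx = (10 - 4) / 3 = 2
Left endpoints: [4, 6, 8]
f values: [5, 7, 9]
Sum = dx * (sum of f values)
= 2 * 21
= 42 = 42.00

42.00


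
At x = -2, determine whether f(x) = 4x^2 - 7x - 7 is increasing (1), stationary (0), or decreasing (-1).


Compute f'(x) to determine behavior:
f'(x) = 8x - 7
f'(-2) = 8 * (-2) - 7
= -16 - 7
= -23
Since f'(-2) < 0, the function is decreasing (-1)

-1


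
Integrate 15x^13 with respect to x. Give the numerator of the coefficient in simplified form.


Apply the power rule for integration:
integral of ax^n dx = a/(n+1) * x^(n+1) + C
integral of 15x^13 dx
= 15/14 * x^14 + C
The coefficient in lowest terms is 15/14, and its numerator is 15

15


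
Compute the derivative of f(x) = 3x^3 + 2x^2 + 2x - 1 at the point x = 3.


Differentiate f(x) = 3x^3 + 2x^2 + 2x - 1 term by term:
f'(x) = 9x^2 + 4x + 2
Substitute x = 3:
f'(3) = 9 * 3^2 + 4 * 3 + 2
= 81 + 12 + 2
= 95

95


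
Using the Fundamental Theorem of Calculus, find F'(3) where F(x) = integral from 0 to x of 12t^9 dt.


By the Fundamental Theorem of Calculus (Part 1):
If F(x) = integral from 0 to x of f(t) dt, then F'(x) = f(x)
Here f(t) = 12t^9
So F'(x) = 12x^9
Evaluate at x = 3:
F'(3) = 12 * 3^9
= 12 * 19683
= 236196

236196


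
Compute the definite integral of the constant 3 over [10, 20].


The integral of a constant k over [a, b] equals k * (b - a).
integral from 10 to 20 of 3 dx
= 3 * (20 - 10)
= 3 * 10
= 30

30


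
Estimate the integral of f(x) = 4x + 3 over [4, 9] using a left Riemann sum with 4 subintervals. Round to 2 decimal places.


Left Riemann sum uses left endpoints of each subinterval.
Interval: [4, 9], n = 4
dx = (9 - 4) / 4 = 5/4
Left endpoints: [4, 21/4, 13/2, 31/4]
f values: [19, 24, 29, 34]
Sum = dx * (sum of f values)
= 5/4 * 106
= 265/2 = 132.50

132.50


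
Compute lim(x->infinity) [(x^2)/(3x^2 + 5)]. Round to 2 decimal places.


For limits at infinity with equal-degree polynomials,
we compare leading coefficients.
Numerator leading term: x^2
Denominator leading term: 3x^2
Divide both by x^2:
lim = (1) / (3 + 5/x^2)
As x -> infinity, the 1/x and 1/x^2 terms vanish:
= 1/3 ≈ 0.33

0.33


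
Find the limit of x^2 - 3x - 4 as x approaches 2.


Since polynomials are continuous, we use direct substitution.
lim(x->2) of x^2 - 3x - 4
= 1 * 2^2 - 3 * 2 - 4
= 4 - 6 - 4
= -6

-6


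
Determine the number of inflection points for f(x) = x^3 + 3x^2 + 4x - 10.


Inflection points occur where f''(x) = 0 and concavity changes.
f(x) = x^3 + 3x^2 + 4x - 10
f'(x) = 3x^2 + 6x + 4
f''(x) = 6x + 6
Set f''(x) = 0:
6x + 6 = 0
x = -6 / 6 = -1
Since f''(x) is linear (degree 1), it changes sign at this point.
Therefore there is exactly 1 inflection point.

1


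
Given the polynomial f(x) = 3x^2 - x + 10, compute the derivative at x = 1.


Differentiate term by term using power and sum rules:
f(x) = 3x^2 - x + 10
f'(x) = 6x - 1
Substitute x = 1:
f'(1) = 6 * 1 - 1
= 6 - 1
= 5

5


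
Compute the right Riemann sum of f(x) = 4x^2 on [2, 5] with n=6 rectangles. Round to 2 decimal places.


Right Riemann sum uses right endpoints of each subinterval.
Interval: [2, 5], n = 6
dx = (5 - 2) / 6 = 1/2
Right endpoints: [5/2, 3, 7/2, 4, 9/2, 5]
f values: [25, 36, 49, 64, 81, 100]
Sum = dx * (sum of f values)
= 1/2 * 355
= 355/2 = 177.50

177.50


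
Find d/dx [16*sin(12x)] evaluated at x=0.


Apply the chain rule to differentiate 16*sin(12x):
d/dx [16*sin(12x)]
= 16 * cos(12x) * d/dx(12x)
= 16 * 12 * cos(12x)
= 192 * cos(12x)
Evaluate at x = 0:
= 192 * cos(0)
= 192 * 1
= 192

192


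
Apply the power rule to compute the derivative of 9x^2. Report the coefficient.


We apply the power rule: d/dx [ax^n] = a*n * x^(n-1)
d/dx [9x^2]
= 9 * 2 * x^(2-1)
= 18x
The coefficient is 18

18


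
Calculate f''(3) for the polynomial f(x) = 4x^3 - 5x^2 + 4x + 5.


First derivative:
f'(x) = 12x^2 - 10x + 4
Second derivative:
f''(x) = 24x - 10
Substitute x = 3:
f''(3) = 24 * 3 - 10
= 72 - 10
= 62

62


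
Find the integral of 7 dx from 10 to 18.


The integral of a constant k over [a, b] equals k * (b - a).
integral from 10 to 18 of 7 dx
= 7 * (18 - 10)
= 7 * 8
= 56

56


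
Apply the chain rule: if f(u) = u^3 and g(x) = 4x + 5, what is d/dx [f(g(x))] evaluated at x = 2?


Using the chain rule: (f(g(x)))' = f'(g(x)) * g'(x)
First, find g(2):
g(2) = 4 * 2 + 5 = 13
Next, f'(u) = 3u^2
And g'(x) = 4
So f'(g(2)) * g'(2)
= 3 * 13^2 * 4
= 3 * 169 * 4
= 2028

2028


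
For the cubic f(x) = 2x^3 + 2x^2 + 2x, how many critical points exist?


Find where f'(x) = 0:
f(x) = 2x^3 + 2x^2 + 2x
f'(x) = 6x^2 + 4x + 2
This is a quadratic in x. Use the discriminant to count real roots.
Discriminant = (4)^2 - 4 * 6 * 2
= 16 - 48
= -32
Since discriminant < 0, f'(x) = 0 has no real solutions.
Number of critical points: 0

0


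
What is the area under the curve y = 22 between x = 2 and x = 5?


The area under a constant function y = 22 is a rectangle.
Width = 5 - 2 = 3
Height = 22
Area = width * height
= 3 * 22
= 66

66


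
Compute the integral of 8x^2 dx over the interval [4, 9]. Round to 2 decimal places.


Find the antiderivative of 8x^2:
F(x) = 8/3 * x^3
Apply the Fundamental Theorem of Calculus:
F(9) - F(4)
= 8/3 * 9^3 - 8/3 * 4^3
= 8/3 * (729 - 64)
= 8/3 * 665
= 5320/3 ≈ 1773.33

1773.33


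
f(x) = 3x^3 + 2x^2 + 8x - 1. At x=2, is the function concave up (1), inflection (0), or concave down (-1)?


Concavity is determined by the sign of f''(x).
f(x) = 3x^3 + 2x^2 + 8x - 1
f'(x) = 9x^2 + 4x + 8
f''(x) = 18x + 4
f''(2) = 18 * 2 + 4
= 36 + 4
= 40
Since f''(2) > 0, the function is concave up (1)

1


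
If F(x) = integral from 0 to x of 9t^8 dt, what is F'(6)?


By the Fundamental Theorem of Calculus (Part 1):
If F(x) = integral from 0 to x of f(t) dt, then F'(x) = f(x)
Here f(t) = 9t^8
So F'(x) = 9x^8
Evaluate at x = 6:
F'(6) = 9 * 6^8
= 9 * 1679616
= 15116544

15116544


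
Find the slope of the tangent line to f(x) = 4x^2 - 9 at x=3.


The slope of the tangent line equals f'(x) at the point.
f(x) = 4x^2 - 9
f'(x) = 8x
At x = 3:
f'(3) = 8 * 3 + 0
= 24 + 0
= 24

24


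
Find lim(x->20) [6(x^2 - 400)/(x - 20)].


Direct substitution gives 0/0, so we factor the numerator.
Factor: 6(x^2 - 400) = 6 * (x - 20)(x + 20)
Cancel the common factor (x - 20):
6(x^2 - 400)/(x - 20) = 6 * (x + 20)
Now substitute x = 20:
= 6 * (20 + 20) = 240

240


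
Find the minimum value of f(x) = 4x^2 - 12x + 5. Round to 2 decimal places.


For a quadratic f(x) = ax^2 + bx + c with a > 0, the minimum is at the vertex.
Vertex x-coordinate: x = -b/(2a)
x = -(-12) / (2 * 4)
x = 12/8 = 3/2
Substitute back to find the minimum value:
f(3/2) = 4 * (3/2)^2 - 12 * (3/2) + 5
= 9 - 18 + 5
= -4 = -4.00

-4.00


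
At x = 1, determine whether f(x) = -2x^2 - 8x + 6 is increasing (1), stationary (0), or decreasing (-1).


Compute f'(x) to determine behavior:
f'(x) = -4x - 8
f'(1) = -4 * 1 - 8
= -4 - 8
= -12
Since f'(1) < 0, the function is decreasing (-1)

-1


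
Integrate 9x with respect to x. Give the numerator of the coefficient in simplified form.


Apply the power rule for integration:
integral of ax^n dx = a/(n+1) * x^(n+1) + C
integral of 9x dx
= 9/2 * x^2 + C
The coefficient in lowest terms is 9/2, and its numerator is 9

9


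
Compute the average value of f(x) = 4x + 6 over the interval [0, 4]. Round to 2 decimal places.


Average value = 1/(b-a) * integral from a to b of f(x) dx
First compute the integral of 4x + 6:
F(x) = 2x^2 + 6x
F(4) = 2 * 16 + 6 * 4 = 56
F(0) = 2 * 0 + 6 * 0 = 0
Integral = 56 - 0 = 56
Average = 56 / (4 - 0) = 56 / 4
= 14 = 14.00

14.00


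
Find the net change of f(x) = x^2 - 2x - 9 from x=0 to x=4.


Net change = f(b) - f(a)
f(x) = x^2 - 2x - 9
Compute f(4):
f(4) = 1 * 4^2 - 2 * 4 - 9
= 16 - 8 - 9
= -1
Compute f(0):
f(0) = 1 * 0^2 - 2 * 0 - 9
= 0 + 0 - 9
= -9
Net change = -1 - (-9) = 8

8


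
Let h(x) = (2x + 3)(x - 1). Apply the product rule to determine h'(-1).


Let u(x) = 2x + 3 and v(x) = x - 1
u'(x) = 2
v'(x) = 1
Product rule: h'(x) = u'(x)*v(x) + u(x)*v'(x)
= 2 * (x - 1) + (2x + 3) * 1
At x = -1:
u(-1) = 2 * (-1) + 3 = 1
v(-1) = 1 * (-1) - 1 = -2
h'(-1) = 2 * (-2) + 1 * 1
= -4 + 1
= -3

-3


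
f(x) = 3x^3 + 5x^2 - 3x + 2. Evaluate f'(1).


Differentiate f(x) = 3x^3 + 5x^2 - 3x + 2 term by term:
f'(x) = 9x^2 + 10x - 3
Substitute x = 1:
f'(1) = 9 * 1^2 + 10 * 1 - 3
= 9 + 10 - 3
= 16

16


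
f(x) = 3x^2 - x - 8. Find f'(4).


Differentiate term by term using power and sum rules:
f(x) = 3x^2 - x - 8
f'(x) = 6x - 1
Substitute x = 4:
f'(4) = 6 * 4 - 1
= 24 - 1
= 23

23


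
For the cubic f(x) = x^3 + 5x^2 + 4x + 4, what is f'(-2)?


Differentiate f(x) = x^3 + 5x^2 + 4x + 4 term by term:
f'(x) = 3x^2 + 10x + 4
Substitute x = -2:
f'(-2) = 3 * (-2)^2 + 10 * (-2) + 4
= 12 - 20 + 4
= -4

-4


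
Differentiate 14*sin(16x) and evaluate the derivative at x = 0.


Apply the chain rule to differentiate 14*sin(16x):
d/dx [14*sin(16x)]
= 14 * cos(16x) * d/dx(16x)
= 14 * 16 * cos(16x)
= 224 * cos(16x)
Evaluate at x = 0:
= 224 * cos(0)
= 224 * 1
= 224

224


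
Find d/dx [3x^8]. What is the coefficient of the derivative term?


We apply the power rule: d/dx [ax^n] = a*n * x^(n-1)
d/dx [3x^8]
= 3 * 8 * x^(8-1)
= 24x^7
The coefficient is 24

24


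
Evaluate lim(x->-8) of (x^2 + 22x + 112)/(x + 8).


Direct substitution gives 0/0, so we factor the numerator.
Factor: (x^2 + 22x + 112) = (x + 8)(x + 14)
Cancel the common factor (x + 8):
(x^2 + 22x + 112)/(x + 8) = (x + 14)
Now substitute x = -8:
= (-8) - (-14) = 6

6


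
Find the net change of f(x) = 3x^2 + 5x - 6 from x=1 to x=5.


Net change = f(b) - f(a)
f(x) = 3x^2 + 5x - 6
Compute f(5):
f(5) = 3 * 5^2 + 5 * 5 - 6
= 75 + 25 - 6
= 94
Compute f(1):
f(1) = 3 * 1^2 + 5 * 1 - 6
= 3 + 5 - 6
= 2
Net change = 94 - 2 = 92

92


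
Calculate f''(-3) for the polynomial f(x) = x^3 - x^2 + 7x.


First derivative:
f'(x) = 3x^2 - 2x + 7
Second derivative:
f''(x) = 6x - 2
Substitute x = -3:
f''(-3) = 6 * (-3) - 2
= -18 - 2
= -20

-20


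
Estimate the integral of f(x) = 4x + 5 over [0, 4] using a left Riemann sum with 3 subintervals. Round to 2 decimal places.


Left Riemann sum uses left endpoints of each subinterval.
Interval: [0, 4], n = 3
dx = (4 - 0) / 3 = 4/3
Left endpoints: [0, 4/3, 8/3]
f values: [5, 31/3, 47/3]
Sum = dx * (sum of f values)
= 4/3 * 31
= 124/3 ≈ 41.33

41.33


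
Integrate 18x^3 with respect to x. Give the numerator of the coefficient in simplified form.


Apply the power rule for integration:
integral of ax^n dx = a/(n+1) * x^(n+1) + C
integral of 18x^3 dx
= 18/4 * x^4 + C
= 9/2 * x^4 + C
The coefficient in lowest terms is 9/2, and its numerator is 9

9


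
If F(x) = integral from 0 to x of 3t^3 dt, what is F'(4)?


By the Fundamental Theorem of Calculus (Part 1):
If F(x) = integral from 0 to x of f(t) dt, then F'(x) = f(x)
Here f(t) = 3t^3
So F'(x) = 3x^3
Evaluate at x = 4:
F'(4) = 3 * 4^3
= 3 * 64
= 192

192


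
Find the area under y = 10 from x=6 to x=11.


The area under a constant function y = 10 is a rectangle.
Width = 11 - 6 = 5
Height = 10
Area = width * height
= 5 * 10
= 50

50


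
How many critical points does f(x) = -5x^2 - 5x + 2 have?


Find where f'(x) = 0:
f'(x) = -10x - 5
Set f'(x) = 0:
-10x - 5 = 0
x = 5 / (-10) = -1/2
This is a linear equation in x, so there is exactly one solution.
Number of critical points: 1

1


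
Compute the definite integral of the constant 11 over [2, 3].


The integral of a constant k over [a, b] equals k * (b - a).
integral from 2 to 3 of 11 dx
= 11 * (3 - 2)
= 11 * 1
= 11

11


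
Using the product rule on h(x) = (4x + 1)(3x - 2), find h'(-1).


Let u(x) = 4x + 1 and v(x) = 3x - 2
u'(x) = 4
v'(x) = 3
Product rule: h'(x) = u'(x)*v(x) + u(x)*v'(x)
= 4 * (3x - 2) + (4x + 1) * 3
At x = -1:
u(-1) = 4 * (-1) + 1 = -3
v(-1) = 3 * (-1) - 2 = -5
h'(-1) = 4 * (-5) + (-3) * 3
= -20 - 9
= -29

-29


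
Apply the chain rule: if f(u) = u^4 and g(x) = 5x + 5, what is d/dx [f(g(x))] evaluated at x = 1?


Using the chain rule: (f(g(x)))' = f'(g(x)) * g'(x)
First, find g(1):
g(1) = 5 * 1 + 5 = 10
Next, f'(u) = 4u^3
And g'(x) = 5
So f'(g(1)) * g'(1)
= 4 * 10^3 * 5
= 4 * 1000 * 5
= 20000

20000


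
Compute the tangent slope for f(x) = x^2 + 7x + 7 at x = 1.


The slope of the tangent line equals f'(x) at the point.
f(x) = x^2 + 7x + 7
f'(x) = 2x + 7
At x = 1:
f'(1) = 2 * 1 + 7
= 2 + 7
= 9

9


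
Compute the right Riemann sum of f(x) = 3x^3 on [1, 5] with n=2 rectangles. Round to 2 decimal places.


Right Riemann sum uses right endpoints of each subinterval.
Interval: [1, 5], n = 2
dx = (5 - 1) / 2 = 2
Right endpoints: [3, 5]
f values: [81, 375]
Sum = dx * (sum of f values)
= 2 * 456
= 912 = 912.00

912.00


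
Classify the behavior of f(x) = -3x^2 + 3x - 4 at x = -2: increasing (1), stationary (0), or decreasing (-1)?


Compute f'(x) to determine behavior:
f'(x) = -6x + 3
f'(-2) = -6 * (-2) + 3
= 12 + 3
= 15
Since f'(-2) > 0, the function is increasing (1)

1


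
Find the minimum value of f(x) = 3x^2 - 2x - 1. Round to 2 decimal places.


For a quadratic f(x) = ax^2 + bx + c with a > 0, the minimum is at the vertex.
Vertex x-coordinate: x = -b/(2a)
x = -(-2) / (2 * 3)
x = 2/6 = 1/3
Substitute back to find the minimum value:
f(1/3) = 3 * (1/3)^2 - 2 * (1/3) - 1
= 1/3 - 2/3 - 1
= -4/3 ≈ -1.33

-1.33


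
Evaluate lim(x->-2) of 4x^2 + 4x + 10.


Since polynomials are continuous, we use direct substitution.
lim(x->-2) of 4x^2 + 4x + 10
= 4 * (-2)^2 + 4 * (-2) + 10
= 16 - 8 + 10
= 18

18


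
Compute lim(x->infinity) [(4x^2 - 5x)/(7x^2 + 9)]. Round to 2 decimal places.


For limits at infinity with equal-degree polynomials,
we compare leading coefficients.
Numerator leading term: 4x^2
Denominator leading term: 7x^2
Divide both by x^2:
lim = (4 - 5/x) / (7 + 9/x^2)
As x -> infinity, the 1/x and 1/x^2 terms vanish:
= 4/7 ≈ 0.57

0.57


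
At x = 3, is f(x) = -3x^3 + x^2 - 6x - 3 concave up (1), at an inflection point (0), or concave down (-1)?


Concavity is determined by the sign of f''(x).
f(x) = -3x^3 + x^2 - 6x - 3
f'(x) = -9x^2 + 2x - 6
f''(x) = -18x + 2
f''(3) = -18 * 3 + 2
= -54 + 2
= -52
Since f''(3) < 0, the function is concave down (-1)

-1


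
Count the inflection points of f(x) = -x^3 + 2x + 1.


Inflection points occur where f''(x) = 0 and concavity changes.
f(x) = -x^3 + 2x + 1
f'(x) = -3x^2 + 2
f''(x) = -6x
Set f''(x) = 0:
-6x = 0
x = 0 / (-6) = 0
Since f''(x) is linear (degree 1), it changes sign at this point.
Therefore there is exactly 1 inflection point.

1


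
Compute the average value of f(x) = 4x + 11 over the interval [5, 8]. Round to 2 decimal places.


Average value = 1/(b-a) * integral from a to b of f(x) dx
First compute the integral of 4x + 11:
F(x) = 2x^2 + 11x
F(8) = 2 * 64 + 11 * 8 = 216
F(5) = 2 * 25 + 11 * 5 = 105
Integral = 216 - 105 = 111
Average = 111 / (8 - 5) = 111 / 3
= 37 = 37.00

37.00


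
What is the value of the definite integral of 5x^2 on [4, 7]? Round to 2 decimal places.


Find the antiderivative of 5x^2:
F(x) = 5/3 * x^3
Apply the Fundamental Theorem of Calculus:
F(7) - F(4)
= 5/3 * 7^3 - 5/3 * 4^3
= 5/3 * (343 - 64)
= 5/3 * 279
= 465 = 465.00

465.00


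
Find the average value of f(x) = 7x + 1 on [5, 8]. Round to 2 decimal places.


Average value = 1/(b-a) * integral from a to b of f(x) dx
First compute the integral of 7x + 1:
F(x) = (7/2)x^2 + x
F(8) = 7/2 * 64 + 1 * 8 = 232
F(5) = 7/2 * 25 + 1 * 5 = 185/2
Integral = 232 - 185/2 = 279/2
Average = (279/2) / (8 - 5) = (279/2) / 3
= 93/2 = 46.50

46.50


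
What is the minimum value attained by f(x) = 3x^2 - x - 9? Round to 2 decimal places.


For a quadratic f(x) = ax^2 + bx + c with a > 0, the minimum is at the vertex.
Vertex x-coordinate: x = -b/(2a)
x = -(-1) / (2 * 3)
x = 1/6
Substitute back to find the minimum value:
f(1/6) = 3 * (1/6)^2 - 1 * (1/6) - 9
= 1/12 - 1/6 - 9
= -109/12 ≈ -9.08

-9.08


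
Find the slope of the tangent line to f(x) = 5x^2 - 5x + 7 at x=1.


The slope of the tangent line equals f'(x) at the point.
f(x) = 5x^2 - 5x + 7
f'(x) = 10x - 5
At x = 1:
f'(1) = 10 * 1 - 5
= 10 - 5
= 5

5


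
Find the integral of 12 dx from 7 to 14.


The integral of a constant k over [a, b] equals k * (b - a).
integral from 7 to 14 of 12 dx
= 12 * (14 - 7)
= 12 * 7
= 84

84


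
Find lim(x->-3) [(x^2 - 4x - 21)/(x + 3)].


Direct substitution gives 0/0, so we factor the numerator.
Factor: (x^2 - 4x - 21) = (x + 3)(x - 7)
Cancel the common factor (x + 3):
(x^2 - 4x - 21)/(x + 3) = (x - 7)
Now substitute x = -3:
= (-3) - (7) = -10

-10


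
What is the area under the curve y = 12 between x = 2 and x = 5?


The area under a constant function y = 12 is a rectangle.
Width = 5 - 2 = 3
Height = 12
Area = width * height
= 3 * 12
= 36

36


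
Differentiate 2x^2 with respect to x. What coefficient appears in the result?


We apply the power rule: d/dx [ax^n] = a*n * x^(n-1)
d/dx [2x^2]
= 2 * 2 * x^(2-1)
= 4x
The coefficient is 4

4


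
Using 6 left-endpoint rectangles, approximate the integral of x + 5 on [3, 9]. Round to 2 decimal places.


Left Riemann sum uses left endpoints of each subinterval.
Interval: [3, 9], n = 6
dx = (9 - 3) / 6 = 1
Left endpoints: [3, 4, 5, 6, 7, 8]
f values: [8, 9, 10, 11, 12, 13]
Sum = dx * (sum of f values)
= 1 * 63
= 63 = 63.00

63.00


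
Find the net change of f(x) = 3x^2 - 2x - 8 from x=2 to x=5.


Net change = f(b) - f(a)
f(x) = 3x^2 - 2x - 8
Compute f(5):
f(5) = 3 * 5^2 - 2 * 5 - 8
= 75 - 10 - 8
= 57
Compute f(2):
f(2) = 3 * 2^2 - 2 * 2 - 8
= 12 - 4 - 8
= 0
Net change = 57 - 0 = 57

57


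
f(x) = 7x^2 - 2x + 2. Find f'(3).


Differentiate term by term using power and sum rules:
f(x) = 7x^2 - 2x + 2
f'(x) = 14x - 2
Substitute x = 3:
f'(3) = 14 * 3 - 2
= 42 - 2
= 40

40


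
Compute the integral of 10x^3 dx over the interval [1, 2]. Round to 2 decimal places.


Find the antiderivative of 10x^3:
F(x) = 10/4 * x^4
Apply the Fundamental Theorem of Calculus:
F(2) - F(1)
= 10/4 * 2^4 - 10/4 * 1^4
= 10/4 * (16 - 1)
= 10/4 * 15
= 75/2 = 37.50

37.50


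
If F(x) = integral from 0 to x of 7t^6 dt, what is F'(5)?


By the Fundamental Theorem of Calculus (Part 1):
If F(x) = integral from 0 to x of f(t) dt, then F'(x) = f(x)
Here f(t) = 7t^6
So F'(x) = 7x^6
Evaluate at x = 5:
F'(5) = 7 * 5^6
= 7 * 15625
= 109375

109375


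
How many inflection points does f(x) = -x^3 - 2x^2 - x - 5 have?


Inflection points occur where f''(x) = 0 and concavity changes.
f(x) = -x^3 - 2x^2 - x - 5
f'(x) = -3x^2 - 4x - 1
f''(x) = -6x - 4
Set f''(x) = 0:
-6x - 4 = 0
x = 4 / (-6) = -2/3
Since f''(x) is linear (degree 1), it changes sign at this point.
Therefore there is exactly 1 inflection point.

1


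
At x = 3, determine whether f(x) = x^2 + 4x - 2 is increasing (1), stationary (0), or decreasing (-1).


Compute f'(x) to determine behavior:
f'(x) = 2x + 4
f'(3) = 2 * 3 + 4
= 6 + 4
= 10
Since f'(3) > 0, the function is increasing (1)

1


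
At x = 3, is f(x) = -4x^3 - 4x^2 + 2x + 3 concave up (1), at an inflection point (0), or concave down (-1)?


Concavity is determined by the sign of f''(x).
f(x) = -4x^3 - 4x^2 + 2x + 3
f'(x) = -12x^2 - 8x + 2
f''(x) = -24x - 8
f''(3) = -24 * 3 - 8
= -72 - 8
= -80
Since f''(3) < 0, the function is concave down (-1)

-1


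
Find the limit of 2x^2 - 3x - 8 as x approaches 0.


Since polynomials are continuous, we use direct substitution.
lim(x->0) of 2x^2 - 3x - 8
= 2 * 0^2 - 3 * 0 - 8
= 0 + 0 - 8
= -8

-8


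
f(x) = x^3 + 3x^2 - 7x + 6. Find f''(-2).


First derivative:
f'(x) = 3x^2 + 6x - 7
Second derivative:
f''(x) = 6x + 6
Substitute x = -2:
f''(-2) = 6 * (-2) + 6
= -12 + 6
= -6

-6


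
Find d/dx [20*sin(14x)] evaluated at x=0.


Apply the chain rule to differentiate 20*sin(14x):
d/dx [20*sin(14x)]
= 20 * cos(14x) * d/dx(14x)
= 20 * 14 * cos(14x)
= 280 * cos(14x)
Evaluate at x = 0:
= 280 * cos(0)
= 280 * 1
= 280

280


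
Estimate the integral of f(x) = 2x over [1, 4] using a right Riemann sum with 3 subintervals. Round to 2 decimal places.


Right Riemann sum uses right endpoints of each subinterval.
Interval: [1, 4], n = 3
dx = (4 - 1) / 3 = 1
Right endpoints: [2, 3, 4]
f values: [4, 6, 8]
Sum = dx * (sum of f values)
= 1 * 18
= 18 = 18.00

18.00


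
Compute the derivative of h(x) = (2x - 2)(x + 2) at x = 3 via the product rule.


Let u(x) = 2x - 2 and v(x) = x + 2
u'(x) = 2
v'(x) = 1
Product rule: h'(x) = u'(x)*v(x) + u(x)*v'(x)
= 2 * (x + 2) + (2x - 2) * 1
At x = 3:
u(3) = 2 * 3 - 2 = 4
v(3) = 1 * 3 + 2 = 5
h'(3) = 2 * 5 + 4 * 1
= 10 + 4
= 14

14


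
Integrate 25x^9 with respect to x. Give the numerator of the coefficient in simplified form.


Apply the power rule for integration:
integral of ax^n dx = a/(n+1) * x^(n+1) + C
integral of 25x^9 dx
= 25/10 * x^10 + C
= 5/2 * x^10 + C
The coefficient in lowest terms is 5/2, and its numerator is 5

5


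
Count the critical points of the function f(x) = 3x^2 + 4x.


Find where f'(x) = 0:
f'(x) = 6x + 4
Set f'(x) = 0:
6x + 4 = 0
x = -4 / 6 = -2/3
This is a linear equation in x, so there is exactly one solution.
Number of critical points: 1

1


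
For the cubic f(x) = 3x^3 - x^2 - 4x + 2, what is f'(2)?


Differentiate f(x) = 3x^3 - x^2 - 4x + 2 term by term:
f'(x) = 9x^2 - 2x - 4
Substitute x = 2:
f'(2) = 9 * 2^2 - 2 * 2 - 4
= 36 - 4 - 4
= 28

28


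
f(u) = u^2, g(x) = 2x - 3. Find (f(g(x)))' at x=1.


Using the chain rule: (f(g(x)))' = f'(g(x)) * g'(x)
First, find g(1):
g(1) = 2 * 1 - 3 = -1
Next, f'(u) = 2u
And g'(x) = 2
So f'(g(1)) * g'(1)
= 2 * (-1) * 2
= -4

-4


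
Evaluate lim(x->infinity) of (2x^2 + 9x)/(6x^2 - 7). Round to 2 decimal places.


For limits at infinity with equal-degree polynomials,
we compare leading coefficients.
Numerator leading term: 2x^2
Denominator leading term: 6x^2
Divide both by x^2:
lim = (2 + 9/x) / (6 - 7/x^2)
As x -> infinity, the 1/x and 1/x^2 terms vanish:
= 2/6 = 1/3 ≈ 0.33

0.33


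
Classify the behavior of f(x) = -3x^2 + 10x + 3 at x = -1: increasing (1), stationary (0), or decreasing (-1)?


Compute f'(x) to determine behavior:
f'(x) = -6x + 10
f'(-1) = -6 * (-1) + 10
= 6 + 10
= 16
Since f'(-1) > 0, the function is increasing (1)

1


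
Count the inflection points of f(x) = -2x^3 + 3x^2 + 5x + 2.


Inflection points occur where f''(x) = 0 and concavity changes.
f(x) = -2x^3 + 3x^2 + 5x + 2
f'(x) = -6x^2 + 6x + 5
f''(x) = -12x + 6
Set f''(x) = 0:
-12x + 6 = 0
x = -6 / (-12) = 1/2
Since f''(x) is linear (degree 1), it changes sign at this point.
Therefore there is exactly 1 inflection point.

1


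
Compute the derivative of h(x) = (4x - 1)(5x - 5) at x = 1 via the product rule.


Let u(x) = 4x - 1 and v(x) = 5x - 5
u'(x) = 4
v'(x) = 5
Product rule: h'(x) = u'(x)*v(x) + u(x)*v'(x)
= 4 * (5x - 5) + (4x - 1) * 5
At x = 1:
u(1) = 4 * 1 - 1 = 3
v(1) = 5 * 1 - 5 = 0
h'(1) = 4 * 0 + 3 * 5
= 0 + 15
= 15

15


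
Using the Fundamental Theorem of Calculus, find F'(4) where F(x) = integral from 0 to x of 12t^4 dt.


By the Fundamental Theorem of Calculus (Part 1):
If F(x) = integral from 0 to x of f(t) dt, then F'(x) = f(x)
Here f(t) = 12t^4
So F'(x) = 12x^4
Evaluate at x = 4:
F'(4) = 12 * 4^4
= 12 * 256
= 3072

3072


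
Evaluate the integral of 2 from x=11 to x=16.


The integral of a constant k over [a, b] equals k * (b - a).
integral from 11 to 16 of 2 dx
= 2 * (16 - 11)
= 2 * 5
= 10

10


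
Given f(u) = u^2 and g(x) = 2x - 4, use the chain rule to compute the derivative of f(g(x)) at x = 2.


Using the chain rule: (f(g(x)))' = f'(g(x)) * g'(x)
First, find g(2):
g(2) = 2 * 2 - 4 = 0
Next, f'(u) = 2u
And g'(x) = 2
So f'(g(2)) * g'(2)
= 2 * 0 * 2
= 0

0


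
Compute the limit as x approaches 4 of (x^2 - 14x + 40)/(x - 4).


Direct substitution gives 0/0, so we factor the numerator.
Factor: (x^2 - 14x + 40) = (x - 4)(x - 10)
Cancel the common factor (x - 4):
(x^2 - 14x + 40)/(x - 4) = (x - 10)
Now substitute x = 4:
= (4) - (10) = -6

-6


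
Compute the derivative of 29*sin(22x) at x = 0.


Apply the chain rule to differentiate 29*sin(22x):
d/dx [29*sin(22x)]
= 29 * cos(22x) * d/dx(22x)
= 29 * 22 * cos(22x)
= 638 * cos(22x)
Evaluate at x = 0:
= 638 * cos(0)
= 638 * 1
= 638

638


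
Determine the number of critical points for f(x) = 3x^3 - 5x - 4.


Find where f'(x) = 0:
f(x) = 3x^3 - 5x - 4
f'(x) = 9x^2 - 5
This is a quadratic in x. Use the discriminant to count real roots.
Discriminant = (0)^2 - 4 * 9 * (-5)
= 0 - (-180)
= 180
Since discriminant > 0, f'(x) = 0 has 2 real solutions.
Number of critical points: 2

2


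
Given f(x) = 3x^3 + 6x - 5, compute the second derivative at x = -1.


First derivative:
f'(x) = 9x^2 + 6
Second derivative:
f''(x) = 18x
Substitute x = -1:
f''(-1) = 18 * (-1) + 0
= -18 + 0
= -18

-18


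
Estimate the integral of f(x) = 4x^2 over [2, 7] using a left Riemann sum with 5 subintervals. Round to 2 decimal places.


Left Riemann sum uses left endpoints of each subinterval.
Interval: [2, 7], n = 5
dx = (7 - 2) / 5 = 1
Left endpoints: [2, 3, 4, 5, 6]
f values: [16, 36, 64, 100, 144]
Sum = dx * (sum of f values)
= 1 * 360
= 360 = 360.00

360.00


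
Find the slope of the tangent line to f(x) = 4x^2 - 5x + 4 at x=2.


The slope of the tangent line equals f'(x) at the point.
f(x) = 4x^2 - 5x + 4
f'(x) = 8x - 5
At x = 2:
f'(2) = 8 * 2 - 5
= 16 - 5
= 11

11


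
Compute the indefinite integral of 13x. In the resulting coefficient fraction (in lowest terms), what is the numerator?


Apply the power rule for integration:
integral of ax^n dx = a/(n+1) * x^(n+1) + C
integral of 13x dx
= 13/2 * x^2 + C
The coefficient in lowest terms is 13/2, and its numerator is 13

13


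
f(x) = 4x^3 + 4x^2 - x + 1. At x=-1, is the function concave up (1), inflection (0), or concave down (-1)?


Concavity is determined by the sign of f''(x).
f(x) = 4x^3 + 4x^2 - x + 1
f'(x) = 12x^2 + 8x - 1
f''(x) = 24x + 8
f''(-1) = 24 * (-1) + 8
= -24 + 8
= -16
Since f''(-1) < 0, the function is concave down (-1)

-1


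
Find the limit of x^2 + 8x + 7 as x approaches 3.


Since polynomials are continuous, we use direct substitution.
lim(x->3) of x^2 + 8x + 7
= 1 * 3^2 + 8 * 3 + 7
= 9 + 24 + 7
= 40

40


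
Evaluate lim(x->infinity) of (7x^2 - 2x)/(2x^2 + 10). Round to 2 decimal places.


For limits at infinity with equal-degree polynomials,
we compare leading coefficients.
Numerator leading term: 7x^2
Denominator leading term: 2x^2
Divide both by x^2:
lim = (7 - 2/x) / (2 + 10/x^2)
As x -> infinity, the 1/x and 1/x^2 terms vanish:
= 7/2 = 3.50

3.50


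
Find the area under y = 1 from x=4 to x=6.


The area under a constant function y = 1 is a rectangle.
Width = 6 - 4 = 2
Height = 1
Area = width * height
= 2 * 1
= 2

2


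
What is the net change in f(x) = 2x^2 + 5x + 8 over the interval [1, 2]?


Net change = f(b) - f(a)
f(x) = 2x^2 + 5x + 8
Compute f(2):
f(2) = 2 * 2^2 + 5 * 2 + 8
= 8 + 10 + 8
= 26
Compute f(1):
f(1) = 2 * 1^2 + 5 * 1 + 8
= 2 + 5 + 8
= 15
Net change = 26 - 15 = 11

11


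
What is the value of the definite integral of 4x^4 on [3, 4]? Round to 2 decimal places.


Find the antiderivative of 4x^4:
F(x) = 4/5 * x^5
Apply the Fundamental Theorem of Calculus:
F(4) - F(3)
= 4/5 * 4^5 - 4/5 * 3^5
= 4/5 * (1024 - 243)
= 4/5 * 781
= 3124/5 = 624.80

624.80


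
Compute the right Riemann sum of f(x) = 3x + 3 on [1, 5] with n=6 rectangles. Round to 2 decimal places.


Right Riemann sum uses right endpoints of each subinterval.
Interval: [1, 5], n = 6
dx = (5 - 1) / 6 = 2/3
Right endpoints: [5/3, 7/3, 3, 11/3, 13/3, 5]
f values: [8, 10, 12, 14, 16, 18]
Sum = dx * (sum of f values)
= 2/3 * 78
= 52 = 52.00

52.00


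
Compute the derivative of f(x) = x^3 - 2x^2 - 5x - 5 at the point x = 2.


Differentiate f(x) = x^3 - 2x^2 - 5x - 5 term by term:
f'(x) = 3x^2 - 4x - 5
Substitute x = 2:
f'(2) = 3 * 2^2 - 4 * 2 - 5
= 12 - 8 - 5
= -1

-1


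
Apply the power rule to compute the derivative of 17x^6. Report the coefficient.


We apply the power rule: d/dx [ax^n] = a*n * x^(n-1)
d/dx [17x^6]
= 17 * 6 * x^(6-1)
= 102x^5
The coefficient is 102

102


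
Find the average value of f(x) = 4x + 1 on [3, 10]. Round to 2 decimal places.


Average value = 1/(b-a) * integral from a to b of f(x) dx
First compute the integral of 4x + 1:
F(x) = 2x^2 + x
F(10) = 2 * 100 + 1 * 10 = 210
F(3) = 2 * 9 + 1 * 3 = 21
Integral = 210 - 21 = 189
Average = 189 / (10 - 3) = 189 / 7
= 27 = 27.00

27.00


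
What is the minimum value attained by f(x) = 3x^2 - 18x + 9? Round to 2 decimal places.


For a quadratic f(x) = ax^2 + bx + c with a > 0, the minimum is at the vertex.
Vertex x-coordinate: x = -b/(2a)
x = -(-18) / (2 * 3)
x = 18/6 = 3
Substitute back to find the minimum value:
f(3) = 3 * 3^2 - 18 * 3 + 9
= 27 - 54 + 9
= -18 = -18.00

-18.00


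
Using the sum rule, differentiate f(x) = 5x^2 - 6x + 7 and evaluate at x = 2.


Differentiate term by term using power and sum rules:
f(x) = 5x^2 - 6x + 7
f'(x) = 10x - 6
Substitute x = 2:
f'(2) = 10 * 2 - 6
= 20 - 6
= 14

14


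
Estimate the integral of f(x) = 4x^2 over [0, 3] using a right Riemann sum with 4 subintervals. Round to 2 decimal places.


Right Riemann sum uses right endpoints of each subinterval.
Interval: [0, 3], n = 4
dx = (3 - 0) / 4 = 3/4
Right endpoints: [3/4, 3/2, 9/4, 3]
f values: [9/4, 9, 81/4, 36]
Sum = dx * (sum of f values)
= 3/4 * 135/2
= 405/8 ≈ 50.63

50.63


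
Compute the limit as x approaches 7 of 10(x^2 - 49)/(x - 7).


Direct substitution gives 0/0, so we factor the numerator.
Factor: 10(x^2 - 49) = 10 * (x - 7)(x + 7)
Cancel the common factor (x - 7):
10(x^2 - 49)/(x - 7) = 10 * (x + 7)
Now substitute x = 7:
= 10 * (7 + 7) = 140

140


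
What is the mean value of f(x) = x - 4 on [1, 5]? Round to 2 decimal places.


Average value = 1/(b-a) * integral from a to b of f(x) dx
First compute the integral of x - 4:
F(x) = (1/2)x^2 - 4x
F(5) = 1/2 * 25 - 4 * 5 = -15/2
F(1) = 1/2 * 1 - 4 * 1 = -7/2
Integral = -15/2 - (-7/2) = -4
Average = (-4) / (5 - 1) = (-4) / 4
= -1 = -1.00

-1.00


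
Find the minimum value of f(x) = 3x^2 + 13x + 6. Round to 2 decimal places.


For a quadratic f(x) = ax^2 + bx + c with a > 0, the minimum is at the vertex.
Vertex x-coordinate: x = -b/(2a)
x = -(13) / (2 * 3)
x = -13/6
Substitute back to find the minimum value:
f(-13/6) = 3 * (-13/6)^2 + 13 * (-13/6) + 6
= 169/12 - 169/6 + 6
= -97/12 ≈ -8.08

-8.08


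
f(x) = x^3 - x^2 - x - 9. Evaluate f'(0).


Differentiate f(x) = x^3 - x^2 - x - 9 term by term:
f'(x) = 3x^2 - 2x - 1
Substitute x = 0:
f'(0) = 3 * 0^2 - 2 * 0 - 1
= 0 + 0 - 1
= -1

-1


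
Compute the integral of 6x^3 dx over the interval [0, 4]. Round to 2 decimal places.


Find the antiderivative of 6x^3:
F(x) = 6/4 * x^4
Apply the Fundamental Theorem of Calculus:
F(4) - F(0)
= 6/4 * 4^4 - 6/4 * 0^4
= 6/4 * (256 - 0)
= 6/4 * 256
= 384 = 384.00

384.00


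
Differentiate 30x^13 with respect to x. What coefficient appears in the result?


We apply the power rule: d/dx [ax^n] = a*n * x^(n-1)
d/dx [30x^13]
= 30 * 13 * x^(13-1)
= 390x^12
The coefficient is 390

390


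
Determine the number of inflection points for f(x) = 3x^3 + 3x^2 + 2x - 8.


Inflection points occur where f''(x) = 0 and concavity changes.
f(x) = 3x^3 + 3x^2 + 2x - 8
f'(x) = 9x^2 + 6x + 2
f''(x) = 18x + 6
Set f''(x) = 0:
18x + 6 = 0
x = -6 / 18 = -1/3
Since f''(x) is linear (degree 1), it changes sign at this point.
Therefore there is exactly 1 inflection point.

1


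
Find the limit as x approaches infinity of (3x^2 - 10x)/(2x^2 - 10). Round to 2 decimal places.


For limits at infinity with equal-degree polynomials,
we compare leading coefficients.
Numerator leading term: 3x^2
Denominator leading term: 2x^2
Divide both by x^2:
lim = (3 - 10/x) / (2 - 10/x^2)
As x -> infinity, the 1/x and 1/x^2 terms vanish:
= 3/2 = 1.50

1.50


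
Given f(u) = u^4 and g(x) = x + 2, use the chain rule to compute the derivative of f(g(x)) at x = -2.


Using the chain rule: (f(g(x)))' = f'(g(x)) * g'(x)
First, find g(-2):
g(-2) = 1 * (-2) + 2 = 0
Next, f'(u) = 4u^3
And g'(x) = 1
So f'(g(-2)) * g'(-2)
= 4 * 0^3 * 1
= 4 * 0 * 1
= 0

0


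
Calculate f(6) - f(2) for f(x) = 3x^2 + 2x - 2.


Net change = f(b) - f(a)
f(x) = 3x^2 + 2x - 2
Compute f(6):
f(6) = 3 * 6^2 + 2 * 6 - 2
= 108 + 12 - 2
= 118
Compute f(2):
f(2) = 3 * 2^2 + 2 * 2 - 2
= 12 + 4 - 2
= 14
Net change = 118 - 14 = 104

104


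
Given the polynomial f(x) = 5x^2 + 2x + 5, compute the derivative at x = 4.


Differentiate term by term using power and sum rules:
f(x) = 5x^2 + 2x + 5
f'(x) = 10x + 2
Substitute x = 4:
f'(4) = 10 * 4 + 2
= 40 + 2
= 42

42


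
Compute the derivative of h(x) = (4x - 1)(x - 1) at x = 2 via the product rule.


Let u(x) = 4x - 1 and v(x) = x - 1
u'(x) = 4
v'(x) = 1
Product rule: h'(x) = u'(x)*v(x) + u(x)*v'(x)
= 4 * (x - 1) + (4x - 1) * 1
At x = 2:
u(2) = 4 * 2 - 1 = 7
v(2) = 1 * 2 - 1 = 1
h'(2) = 4 * 1 + 7 * 1
= 4 + 7
= 11

11


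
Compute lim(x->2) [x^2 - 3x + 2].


Since polynomials are continuous, we use direct substitution.
lim(x->2) of x^2 - 3x + 2
= 1 * 2^2 - 3 * 2 + 2
= 4 - 6 + 2
= 0

0


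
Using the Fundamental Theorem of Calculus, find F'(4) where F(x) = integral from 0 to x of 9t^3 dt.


By the Fundamental Theorem of Calculus (Part 1):
If F(x) = integral from 0 to x of f(t) dt, then F'(x) = f(x)
Here f(t) = 9t^3
So F'(x) = 9x^3
Evaluate at x = 4:
F'(4) = 9 * 4^3
= 9 * 64
= 576

576


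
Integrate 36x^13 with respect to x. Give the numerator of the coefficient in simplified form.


Apply the power rule for integration:
integral of ax^n dx = a/(n+1) * x^(n+1) + C
integral of 36x^13 dx
= 36/14 * x^14 + C
= 18/7 * x^14 + C
The coefficient in lowest terms is 18/7, and its numerator is 18

18


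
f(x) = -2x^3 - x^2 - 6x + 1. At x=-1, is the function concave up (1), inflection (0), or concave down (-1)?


Concavity is determined by the sign of f''(x).
f(x) = -2x^3 - x^2 - 6x + 1
f'(x) = -6x^2 - 2x - 6
f''(x) = -12x - 2
f''(-1) = -12 * (-1) - 2
= 12 - 2
= 10
Since f''(-1) > 0, the function is concave up (1)

1


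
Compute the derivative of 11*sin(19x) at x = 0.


Apply the chain rule to differentiate 11*sin(19x):
d/dx [11*sin(19x)]
= 11 * cos(19x) * d/dx(19x)
= 11 * 19 * cos(19x)
= 209 * cos(19x)
Evaluate at x = 0:
= 209 * cos(0)
= 209 * 1
= 209

209


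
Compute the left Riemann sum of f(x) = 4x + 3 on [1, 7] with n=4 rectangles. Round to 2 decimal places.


Left Riemann sum uses left endpoints of each subinterval.
Interval: [1, 7], n = 4
dx = (7 - 1) / 4 = 3/2
Left endpoints: [1, 5/2, 4, 11/2]
f values: [7, 13, 19, 25]
Sum = dx * (sum of f values)
= 3/2 * 64
= 96 = 96.00

96.00


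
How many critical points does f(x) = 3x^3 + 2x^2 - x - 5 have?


Find where f'(x) = 0:
f(x) = 3x^3 + 2x^2 - x - 5
f'(x) = 9x^2 + 4x - 1
This is a quadratic in x. Use the discriminant to count real roots.
Discriminant = (4)^2 - 4 * 9 * (-1)
= 16 - (-36)
= 52
Since discriminant > 0, f'(x) = 0 has 2 real solutions.
Number of critical points: 2

2


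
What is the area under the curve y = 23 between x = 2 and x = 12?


The area under a constant function y = 23 is a rectangle.
Width = 12 - 2 = 10
Height = 23
Area = width * height
= 10 * 23
= 230

230


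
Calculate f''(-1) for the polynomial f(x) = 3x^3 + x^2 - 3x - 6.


First derivative:
f'(x) = 9x^2 + 2x - 3
Second derivative:
f''(x) = 18x + 2
Substitute x = -1:
f''(-1) = 18 * (-1) + 2
= -18 + 2
= -16

-16


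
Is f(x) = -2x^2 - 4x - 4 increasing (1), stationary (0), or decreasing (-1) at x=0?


Compute f'(x) to determine behavior:
f'(x) = -4x - 4
f'(0) = -4 * 0 - 4
= 0 - 4
= -4
Since f'(0) < 0, the function is decreasing (-1)

-1


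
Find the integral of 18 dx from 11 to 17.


The integral of a constant k over [a, b] equals k * (b - a).
integral from 11 to 17 of 18 dx
= 18 * (17 - 11)
= 18 * 6
= 108

108


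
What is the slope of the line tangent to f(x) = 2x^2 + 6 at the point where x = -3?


The slope of the tangent line equals f'(x) at the point.
f(x) = 2x^2 + 6
f'(x) = 4x
At x = -3:
f'(-3) = 4 * (-3) + 0
= -12 + 0
= -12

-12


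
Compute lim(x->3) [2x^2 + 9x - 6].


Since polynomials are continuous, we use direct substitution.
lim(x->3) of 2x^2 + 9x - 6
= 2 * 3^2 + 9 * 3 - 6
= 18 + 27 - 6
= 39

39


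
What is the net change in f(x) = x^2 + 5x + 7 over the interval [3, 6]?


Net change = f(b) - f(a)
f(x) = x^2 + 5x + 7
Compute f(6):
f(6) = 1 * 6^2 + 5 * 6 + 7
= 36 + 30 + 7
= 73
Compute f(3):
f(3) = 1 * 3^2 + 5 * 3 + 7
= 9 + 15 + 7
= 31
Net change = 73 - 31 = 42

42


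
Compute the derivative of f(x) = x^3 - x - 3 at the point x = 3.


Differentiate f(x) = x^3 - x - 3 term by term:
f'(x) = 3x^2 - 1
Substitute x = 3:
f'(3) = 3 * 3^2 + 0 * 3 - 1
= 27 + 0 - 1
= 26

26


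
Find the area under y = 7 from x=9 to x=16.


The area under a constant function y = 7 is a rectangle.
Width = 16 - 9 = 7
Height = 7
Area = width * height
= 7 * 7
= 49

49


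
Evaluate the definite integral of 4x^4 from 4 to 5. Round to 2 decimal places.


Find the antiderivative of 4x^4:
F(x) = 4/5 * x^5
Apply the Fundamental Theorem of Calculus:
F(5) - F(4)
= 4/5 * 5^5 - 4/5 * 4^5
= 4/5 * (3125 - 1024)
= 4/5 * 2101
= 8404/5 = 1680.80

1680.80


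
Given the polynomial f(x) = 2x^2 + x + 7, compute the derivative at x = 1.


Differentiate term by term using power and sum rules:
f(x) = 2x^2 + x + 7
f'(x) = 4x + 1
Substitute x = 1:
f'(1) = 4 * 1 + 1
= 4 + 1
= 5

5


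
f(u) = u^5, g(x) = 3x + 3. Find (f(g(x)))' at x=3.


Using the chain rule: (f(g(x)))' = f'(g(x)) * g'(x)
First, find g(3):
g(3) = 3 * 3 + 3 = 12
Next, f'(u) = 5u^4
And g'(x) = 3
So f'(g(3)) * g'(3)
= 5 * 12^4 * 3
= 5 * 20736 * 3
= 311040

311040


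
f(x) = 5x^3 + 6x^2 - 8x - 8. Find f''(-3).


First derivative:
f'(x) = 15x^2 + 12x - 8
Second derivative:
f''(x) = 30x + 12
Substitute x = -3:
f''(-3) = 30 * (-3) + 12
= -90 + 12
= -78

-78


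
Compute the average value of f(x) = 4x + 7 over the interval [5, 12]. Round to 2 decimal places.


Average value = 1/(b-a) * integral from a to b of f(x) dx
First compute the integral of 4x + 7:
F(x) = 2x^2 + 7x
F(12) = 2 * 144 + 7 * 12 = 372
F(5) = 2 * 25 + 7 * 5 = 85
Integral = 372 - 85 = 287
Average = 287 / (12 - 5) = 287 / 7
= 41 = 41.00

41.00


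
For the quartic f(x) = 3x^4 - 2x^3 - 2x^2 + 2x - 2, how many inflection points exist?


Inflection points occur where f''(x) = 0 and concavity changes.
f(x) = 3x^4 - 2x^3 - 2x^2 + 2x - 2
f'(x) = 12x^3 - 6x^2 - 4x + 2
f''(x) = 36x^2 - 12x - 4
This is a quadratic in x. Use the discriminant to count real roots.
Discriminant = (-12)^2 - 4 * 36 * (-4)
= 144 - (-576)
= 720
Since discriminant > 0, f''(x) = 0 has 2 distinct real solutions.
A quadratic with two distinct real roots changes sign at each root, so concavity changes at both.
Number of inflection points: 2

2
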